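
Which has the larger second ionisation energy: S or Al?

After 1 electron has been removed, what remains? S⁺ still has 5 valence electrons; Al⁺ still has 2 valence electrons.
All are still removing valence electrons, so compare the +1 ions as you would atoms: IE_2 generally rises across a period (higher Z_eff) and falls down a group (larger shell), subject to the usual subshell exceptions.
Valence configurations: S⁺ [Ne]3s²3p³, Al⁺ [Ne]3s².
Approximate IE_2 values (kJ/mol): S 2252, Al 1817.
Putting it together, IE_2: Al < S.

S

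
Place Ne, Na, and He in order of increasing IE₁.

Na < Ne < He

He is in period 1, group 18; Ne is in period 2, group 18; Na is in period 3, group 1.
Removing the outermost electron gets harder across a period and easier down a group.
These span different periods and groups, so the two trends combine.
Ne > Na: both effects reinforce here, so Ne is clearly the higher of the two.
He > Ne: they share group 18; the group trend gives He the larger value.
For reference (kJ/mol): He 2372, Ne 2081, Na 496.
So from lowest to highest: Na < Ne < He.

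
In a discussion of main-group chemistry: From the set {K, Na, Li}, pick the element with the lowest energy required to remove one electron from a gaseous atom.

K

Li is in period 2, group 1; Na is in period 3, group 1; K is in period 4, group 1.
Across a period the outer electron is held more tightly (higher IE₁); down a group it sits in a higher shell, more shielded, and comes off more easily.
All are in group 1, so first ionization energy increases up the group.
The lowest energy required to remove one electron from a gaseous atom among these belongs to K.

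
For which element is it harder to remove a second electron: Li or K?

Li

Consider each +1 ion: Li⁺ is the bare [He] core; K⁺ is the bare [Ar] core.
All of these are removing an electron from a noble-gas core or deeper; the smaller core (lower principal quantum number) is held far more tightly, and within a period the higher nuclear charge binds the same core more tightly.
Tabulated IE_2 (kJ/mol): Li 7298, K 3052.
Hence IE_2: K < Li.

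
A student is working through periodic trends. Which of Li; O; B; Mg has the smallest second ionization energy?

Mg

IE_2 is the cost of taking one more electron from the +1 cation: Li⁺ is the bare [He] core; O⁺ still has 5 valence electrons; B⁺ still has 2 valence electrons; Mg⁺ still has 1 valence electron.
Pulling an electron out of a noble-gas core costs far more than removing a remaining valence electron, so Li sits at the high end of IE_2.
Valence configurations: O⁺ [He]2s²2p³, B⁺ [He]2s², Mg⁺ [Ne]3s¹.
The numbers (kJ/mol): Li 7298, O 3388, B 2427, Mg 1451.
So the second ionization energies run Mg < B < O < Li.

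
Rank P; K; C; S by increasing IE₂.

The second ionization energy removes an electron from the +1 ion. For each element: P⁺ still has 4 valence electrons; K⁺ is the bare [Ar] core; C⁺ still has 3 valence electrons; S⁺ still has 5 valence electrons.
Core electrons are held far more tightly than valence electrons, so K tops the IE_2 order.
Valence configurations: P⁺ [Ne]3s²3p², C⁺ [He]2s²2p¹, S⁺ [Ne]3s²3p³.
Tabulated IE_2 (kJ/mol): P 1907, K 3052, C 2353, S 2252.
Putting it together, IE_2: P < S < C < K.

P, S, C, K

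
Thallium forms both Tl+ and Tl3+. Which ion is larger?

Tl+

Both ions have Z = 81 protons, but Tl3+ has lost more electrons, so its remaining electrons feel a larger effective nuclear charge per electron and are pulled in more tightly.
Higher positive charge → smaller ion, so Tl+ > Tl3+.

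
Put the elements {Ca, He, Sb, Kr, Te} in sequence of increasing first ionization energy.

He is in period 1, group 18; Ca is in period 4, group 2; Kr is in period 4, group 18; Sb is in period 5, group 15; Te is in period 5, group 16.
IE₁ increases left→right with effective nuclear charge and decreases top→bottom as the valence shell moves farther out.
Neither a single period nor a single group — weigh both effects.
Sb > Ca: the two effects oppose for this pair; the across-period effect wins (831 vs 590 kJ/mol).
Te > Sb: Te lies to the right of Sb in period 5, so the across-period effect alone puts Te higher.
Kr > Te: relative to Te, both the across-period and down-group shifts push Kr's first ionization energy up.
He > Kr: they share group 18; the group trend gives He the larger value.
Approximate values (kJ/mol): He 2372, Ca 590, Kr 1351, Sb 831, Te 869.
So from lowest to highest: Ca < Sb < Te < Kr < He.

Ca < Sb < Te < Kr < He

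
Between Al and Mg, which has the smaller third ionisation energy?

After 2 electrons have been removed, what remains? Al²⁺ still has 1 valence electron; Mg²⁺ is the bare [Ne] core.
Core electrons are held far more tightly than valence electrons, so Mg tops the IE_3 order.
The numbers (kJ/mol): Al 2745, Mg 7733.
So the third ionization energies run Al < Mg.

Al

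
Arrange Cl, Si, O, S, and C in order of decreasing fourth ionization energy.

O, C, Cl, S, Si

The fourth ionization energy removes an electron from the +3 ion. For each element: Cl³⁺ still has 4 valence electrons; Si³⁺ still has 1 valence electron; O³⁺ still has 3 valence electrons; S³⁺ still has 3 valence electrons; C³⁺ still has 1 valence electron.
All are still removing valence electrons, so compare the +3 ions as you would atoms: IE_4 generally rises across a period (higher Z_eff) and falls down a group (larger shell), subject to the usual subshell exceptions.
Valence configurations: Cl³⁺ [Ne]3s²3p², Si³⁺ [Ne]3s¹, O³⁺ [He]2s²2p¹, S³⁺ [Ne]3s²3p¹, C³⁺ [He]2s¹.
Tabulated IE_4 (kJ/mol): Cl 5159, Si 4356, O 7469, S 4556, C 6223.
Overall IE_4 order: Si < S < Cl < C < O.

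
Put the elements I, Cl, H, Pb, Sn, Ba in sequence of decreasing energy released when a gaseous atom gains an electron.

Cl > I > Sn > H > Pb > Ba

H is in period 1, group 1; Cl is in period 3, group 17; Sn is in period 5, group 14; I is in period 5, group 17; Ba is in period 6, group 2; Pb is in period 6, group 14.
Adding an electron releases more energy for atoms nearer the top right (short of the noble gases).
These span different periods and groups, so the two trends combine.
Pb > Ba: Pb lies to the right of Ba in period 6, so the across-period effect alone puts Pb higher.
H > Pb: the two effects oppose for this pair; the down-group effect wins (73 vs 35 kJ/mol).
Sn > H: the two effects oppose for this pair; the across-period effect wins (107 vs 73 kJ/mol).
I > Sn: I lies to the right of Sn in period 5, so the across-period effect alone puts I higher.
Cl > I: Cl sits above I in group 17, so the down-group effect alone puts Cl higher.
Tabulated electron affinity (kJ/mol): H 73, Cl 349, Sn 107, I 295, Ba 14, Pb 35.
So from highest to lowest: Cl > I > Sn > H > Pb > Ba.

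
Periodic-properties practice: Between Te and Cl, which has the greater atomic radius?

Te

Cl is in period 3, group 17; Te is in period 5, group 16.
Across a period the added protons contract the valence shell; down a group each new principal shell makes the atom larger.
These span different periods and groups, so the two trends combine.
Te > Cl: both effects reinforce here, so Te is clearly the larger of the two.
For reference (pm): Cl 99, Te 136.
So Te has the greater atomic radius (Te > Cl).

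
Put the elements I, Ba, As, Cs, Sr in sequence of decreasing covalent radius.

As is in period 4, group 15; Sr is in period 5, group 2; I is in period 5, group 17; Cs is in period 6, group 1; Ba is in period 6, group 2.
Across a period the added protons contract the valence shell; down a group each new principal shell makes the atom larger.
Neither a single period nor a single group — weigh both effects.
I > As: the two effects oppose for this pair; the down-group effect wins (133 vs 121 pm).
Sr > I: both are in period 5; the period trend gives Sr the larger value.
Ba > Sr: they share group 2; the group trend gives Ba the larger value.
Cs > Ba: Cs lies to the left of Ba in period 6, so the across-period effect alone puts Cs larger.
For reference (pm): As 121, Sr 185, I 133, Cs 232, Ba 196.
So from largest to smallest: Cs > Ba > Sr > I > As.

Cs > Ba > Sr > I > As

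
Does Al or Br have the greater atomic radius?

Al

Al is in period 3, group 13; Br is in period 4, group 17.
Across a period the added protons contract the valence shell; down a group each new principal shell makes the atom larger.
These span different periods and groups, so the two trends combine.
Al > Br: the two effects oppose for this pair; the across-period effect wins (126 vs 114 pm).
For reference (pm): Al 126, Br 114.
So Al has the greater atomic radius (Al > Br).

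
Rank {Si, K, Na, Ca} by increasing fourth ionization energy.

Si < K < Ca < Na

The fourth ionization energy removes an electron from the +3 ion. For each element: Si³⁺ still has 1 valence electron; K³⁺ is already 2 electrons into the core; Na³⁺ is already 2 electrons into the core; Ca³⁺ is already 1 electron into the core.
Pulling an electron out of a noble-gas core costs far more than removing a remaining valence electron, so K, Ca and Na sit at the high end of IE_4.
Tabulated IE_4 (kJ/mol): Si 4356, K 5877, Na 9543, Ca 6491.
Overall IE_4 order: Si < K < Ca < Na.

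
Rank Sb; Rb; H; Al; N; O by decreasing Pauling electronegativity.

O > N > H > Sb > Al > Rb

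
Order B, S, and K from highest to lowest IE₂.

After 1 electron has been removed, what remains? B⁺ still has 2 valence electrons; S⁺ still has 5 valence electrons; K⁺ is the bare [Ar] core.
Pulling an electron out of a noble-gas core costs far more than removing a remaining valence electron, so K sits at the high end of IE_2.
Valence configurations: B⁺ [He]2s², S⁺ [Ne]3s²3p³.
Approximate IE_2 values (kJ/mol): B 2427, S 2252, K 3052.
Hence IE_2: S < B < K.

K > B > S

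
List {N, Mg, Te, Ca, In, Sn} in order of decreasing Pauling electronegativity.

N > Te > Sn > In > Mg > Ca

N is in period 2, group 15; Mg is in period 3, group 2; Ca is in period 4, group 2; In is in period 5, group 13; Sn is in period 5, group 14; Te is in period 5, group 16.
Smaller atoms with higher effective nuclear charge are more electronegative.
Here both period and group differ, so the two effects have to be weighed against each other.
Mg > Ca: they share group 2; the group trend gives Mg the larger value.
In > Mg: period and group pull opposite ways; the across-period shift dominates (1.78 vs 1.31).
Sn > In: Sn lies to the right of In in period 5, so the across-period effect alone puts Sn higher.
Te > Sn: both are in period 5; the period trend gives Te the larger value.
N > Te: period and group pull opposite ways; the down-group shift dominates (3.04 vs 2.10).
Tabulated electronegativity (Pauling): N 3.04, Mg 1.31, Ca 1.00, In 1.78, Sn 1.96, Te 2.10.
So from highest to lowest: N > Te > Sn > In > Mg > Ca.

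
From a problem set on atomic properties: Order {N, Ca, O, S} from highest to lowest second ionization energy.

After 1 electron has been removed, what remains? N⁺ still has 4 valence electrons; Ca⁺ still has 1 valence electron; O⁺ still has 5 valence electrons; S⁺ still has 5 valence electrons.
All are still removing valence electrons, so compare the +1 ions as you would atoms: IE_2 generally rises across a period (higher Z_eff) and falls down a group (larger shell), subject to the usual subshell exceptions.
Valence configurations: N⁺ [He]2s²2p², Ca⁺ [Ar]4s¹, O⁺ [He]2s²2p³, S⁺ [Ne]3s²3p³.
The numbers (kJ/mol): N 2856, Ca 1145, O 3388, S 2252.
Overall IE_2 order: Ca < S < N < O.

O > N > S > Ca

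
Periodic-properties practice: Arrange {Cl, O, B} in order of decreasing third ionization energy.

After 2 electrons have been removed, what remains? Cl²⁺ still has 5 valence electrons; O²⁺ still has 4 valence electrons; B²⁺ still has 1 valence electron.
All are still removing valence electrons, so compare the +2 ions as you would atoms: IE_3 generally rises across a period (higher Z_eff) and falls down a group (larger shell), subject to the usual subshell exceptions.
Valence configurations: Cl²⁺ [Ne]3s²3p³, O²⁺ [He]2s²2p², B²⁺ [He]2s¹.
Tabulated IE_3 (kJ/mol): Cl 3822, O 5300, B 3660.
So the third ionization energies run B < Cl < O.

O, Cl, B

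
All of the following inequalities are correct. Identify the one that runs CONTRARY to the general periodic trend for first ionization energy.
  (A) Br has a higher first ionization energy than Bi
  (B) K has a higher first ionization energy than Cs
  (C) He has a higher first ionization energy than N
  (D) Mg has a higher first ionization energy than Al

The general trend: first ionization energy increases across a period and decreases down a group.
(A) Br (period 4, group 17) vs Bi (period 6, group 15): the stated order agrees with the simple trend.
(B) K (period 4, group 1) vs Cs (period 6, group 1): the stated order agrees with the simple trend.
(C) He (period 1, group 18) vs N (period 2, group 15): the stated order agrees with the simple trend.
(D) Mg (period 3, group 2) vs Al (period 3, group 13): the stated order contradicts the simple trend.
The exception is (D): Al's single 3p electron is easier to remove than one from Mg's filled 3s².

(D)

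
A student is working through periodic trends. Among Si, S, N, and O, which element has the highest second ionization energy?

O

The second ionization energy removes an electron from the +1 ion. For each element: Si⁺ still has 3 valence electrons; S⁺ still has 5 valence electrons; N⁺ still has 4 valence electrons; O⁺ still has 5 valence electrons.
All are still removing valence electrons, so compare the +1 ions as you would atoms: IE_2 generally rises across a period (higher Z_eff) and falls down a group (larger shell), subject to the usual subshell exceptions.
Valence configurations: Si⁺ [Ne]3s²3p¹, S⁺ [Ne]3s²3p³, N⁺ [He]2s²2p², O⁺ [He]2s²2p³.
Tabulated IE_2 (kJ/mol): Si 1577, S 2252, N 2856, O 3388.
Overall IE_2 order: Si < S < N < O.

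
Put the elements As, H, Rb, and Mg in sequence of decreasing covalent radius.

Radius decreases left→right (rising Z_eff, same n) and increases top→bottom (higher n).
These span different periods and groups, so the two trends combine.
As > H: period and group pull opposite ways; the down-group shift dominates (121 vs 32 pm).
Mg > As: period and group pull opposite ways; the across-period shift dominates (139 vs 121 pm).
Rb > Mg: relative to Mg, both the across-period and down-group shifts push Rb's atomic radius up.
For reference (pm): H 32, Mg 139, As 121, Rb 210.
So from largest to smallest: Rb > Mg > As > H.

Rb > Mg > As > H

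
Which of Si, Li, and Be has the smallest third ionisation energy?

Si

IE_3 is the cost of taking one more electron from the +2 cation: Si²⁺ still has 2 valence electrons; Li²⁺ is already 1 electron into the core; Be²⁺ is the bare [He] core.
Breaking into a closed-shell core is much more expensive than removing a leftover valence electron — Li and Be have the largest IE_3 here.
Approximate IE_3 values (kJ/mol): Si 3232, Li 11815, Be 14849.
Hence IE_3: Si < Li < Be.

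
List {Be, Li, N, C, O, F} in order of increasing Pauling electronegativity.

Li is in period 2, group 1; Be is in period 2, group 2; C is in period 2, group 14; N is in period 2, group 15; O is in period 2, group 16; F is in period 2, group 17.
Electronegativity increases across a period and decreases down a group, tracking effective nuclear charge and atomic size.
All lie in period 2, so electronegativity increases left to right.
So from lowest to highest: Li < Be < C < N < O < F.

Li < Be < C < N < O < F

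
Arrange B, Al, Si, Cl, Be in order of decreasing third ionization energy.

Be, Cl, B, Si, Al

IE_3 is the cost of taking one more electron from the +2 cation: B²⁺ still has 1 valence electron; Al²⁺ still has 1 valence electron; Si²⁺ still has 2 valence electrons; Cl²⁺ still has 5 valence electrons; Be²⁺ is the bare [He] core.
Breaking into a closed-shell core is much more expensive than removing a leftover valence electron — Be has the largest IE_3 here.
Valence configurations: B²⁺ [He]2s¹, Al²⁺ [Ne]3s¹, Si²⁺ [Ne]3s², Cl²⁺ [Ne]3s²3p³.
Tabulated IE_3 (kJ/mol): B 3660, Al 2745, Si 3232, Cl 3822, Be 14849.
Overall IE_3 order: Al < Si < B < Cl < Be.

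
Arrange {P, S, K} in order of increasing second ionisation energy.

P < S < K

Consider each +1 ion: P⁺ still has 4 valence electrons; S⁺ still has 5 valence electrons; K⁺ is the bare [Ar] core.
Pulling an electron out of a noble-gas core costs far more than removing a remaining valence electron, so K sits at the high end of IE_2.
Valence configurations: P⁺ [Ne]3s²3p², S⁺ [Ne]3s²3p³.
Approximate IE_2 values (kJ/mol): P 1907, S 2252, K 3052.
So the second ionization energies run P < S < K.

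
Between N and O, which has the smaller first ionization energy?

O

N is in period 2, group 15; O is in period 2, group 16.
First ionization energy rises across a period (greater Z_eff holds electrons more tightly) and falls down a group (valence electrons are farther from the nucleus).
All lie in period 2; the across-period trend (first ionization energy increases left to right) applies, with the exception below.
Note the exception: N has a higher first ionization energy than O, contrary to the simple trend — pairing an electron in O's 2p⁴ costs repulsion energy, so O ionizes more easily than half-filled N (2p³).
Approximate values (kJ/mol): N 1402, O 1314.
So O has the smaller first ionization energy (O < N).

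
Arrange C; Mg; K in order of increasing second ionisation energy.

IE_2 is the cost of taking one more electron from the +1 cation: C⁺ still has 3 valence electrons; Mg⁺ still has 1 valence electron; K⁺ is the bare [Ar] core.
Core electrons are held far more tightly than valence electrons, so K tops the IE_2 order.
Valence configurations: C⁺ [He]2s²2p¹, Mg⁺ [Ne]3s¹.
Approximate IE_2 values (kJ/mol): C 2353, Mg 1451, K 3052.
Hence IE_2: Mg < C < K.

Mg < C < K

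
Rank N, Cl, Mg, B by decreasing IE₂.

N, B, Cl, Mg

The second ionization energy removes an electron from the +1 ion. For each element: N⁺ still has 4 valence electrons; Cl⁺ still has 6 valence electrons; Mg⁺ still has 1 valence electron; B⁺ still has 2 valence electrons.
All are still removing valence electrons, so compare the +1 ions as you would atoms: IE_2 generally rises across a period (higher Z_eff) and falls down a group (larger shell), subject to the usual subshell exceptions.
Valence configurations: N⁺ [He]2s²2p², Cl⁺ [Ne]3s²3p⁴, Mg⁺ [Ne]3s¹, B⁺ [He]2s².
The numbers (kJ/mol): N 2856, Cl 2298, Mg 1451, B 2427.
Putting it together, IE_2: Mg < Cl < B < N.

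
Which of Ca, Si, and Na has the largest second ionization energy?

Na

After 1 electron has been removed, what remains? Ca⁺ still has 1 valence electron; Si⁺ still has 3 valence electrons; Na⁺ is the bare [Ne] core.
Core electrons are held far more tightly than valence electrons, so Na tops the IE_2 order.
Valence configurations: Ca⁺ [Ar]4s¹, Si⁺ [Ne]3s²3p¹.
Tabulated IE_2 (kJ/mol): Ca 1145, Si 1577, Na 4562.
Putting it together, IE_2: Ca < Si < Na.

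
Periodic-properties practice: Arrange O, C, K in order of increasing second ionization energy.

After 1 electron has been removed, what remains? O⁺ still has 5 valence electrons; C⁺ still has 3 valence electrons; K⁺ is the bare [Ar] core.
Usually core removal costs more than valence removal, but here the competition is close: a tightly held n=2 valence electron can cost more to remove than an n=3 core electron, so the actual values have to decide it.
Valence configurations: O⁺ [He]2s²2p³, C⁺ [He]2s²2p¹.
The numbers (kJ/mol): O 3388, C 2353, K 3052.
So the second ionization energies run C < K < O.

C < K < O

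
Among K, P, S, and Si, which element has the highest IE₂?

IE_2 is the cost of taking one more electron from the +1 cation: K⁺ is the bare [Ar] core; P⁺ still has 4 valence electrons; S⁺ still has 5 valence electrons; Si⁺ still has 3 valence electrons.
Pulling an electron out of a noble-gas core costs far more than removing a remaining valence electron, so K sits at the high end of IE_2.
Valence configurations: P⁺ [Ne]3s²3p², S⁺ [Ne]3s²3p³, Si⁺ [Ne]3s²3p¹.
Tabulated IE_2 (kJ/mol): K 3052, P 1907, S 2252, Si 1577.
Putting it together, IE_2: Si < P < S < K.

K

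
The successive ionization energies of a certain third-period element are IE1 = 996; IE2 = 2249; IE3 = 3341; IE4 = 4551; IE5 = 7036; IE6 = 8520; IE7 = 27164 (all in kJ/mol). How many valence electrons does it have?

Look for the largest jump between consecutive ionization energies: IE7/IE6 ≈ 3.2, far larger than any earlier ratio.
That jump marks the point where a core electron is being removed. So the atom has 6 valence electrons.

6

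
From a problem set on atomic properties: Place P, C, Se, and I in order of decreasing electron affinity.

I, Se, C, P

C is in period 2, group 14; P is in period 3, group 15; Se is in period 4, group 16; I is in period 5, group 17.
Electron affinity generally becomes more exothermic across a period toward the halogens and less exothermic down a group.
These sit on a diagonal, where the across-period and down-group effects partly cancel.
C > P: the two effects oppose for this pair; the down-group effect wins (122 vs 72 kJ/mol).
Se > C: period and group pull opposite ways; the across-period shift dominates (195 vs 122 kJ/mol).
I > Se: period and group pull opposite ways; the across-period shift dominates (295 vs 195 kJ/mol).
Approximate values (kJ/mol): C 122, P 72, Se 195, I 295.
So from highest to lowest: I > Se > C > P.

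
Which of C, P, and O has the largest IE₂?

O

The second ionization energy removes an electron from the +1 ion. For each element: C⁺ still has 3 valence electrons; P⁺ still has 4 valence electrons; O⁺ still has 5 valence electrons.
All are still removing valence electrons, so compare the +1 ions as you would atoms: IE_2 generally rises across a period (higher Z_eff) and falls down a group (larger shell), subject to the usual subshell exceptions.
Valence configurations: C⁺ [He]2s²2p¹, P⁺ [Ne]3s²3p², O⁺ [He]2s²2p³.
The numbers (kJ/mol): C 2353, P 1907, O 3388.
So the second ionization energies run P < C < O.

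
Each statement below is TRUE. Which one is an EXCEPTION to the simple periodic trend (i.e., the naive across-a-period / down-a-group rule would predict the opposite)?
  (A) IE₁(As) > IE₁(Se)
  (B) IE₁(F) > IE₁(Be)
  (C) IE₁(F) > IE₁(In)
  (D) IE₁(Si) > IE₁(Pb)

(A)

The general trend: first ionisation energy increases across a period and decreases down a group.
(A) As (period 4, group 15) vs Se (period 4, group 16): the stated order contradicts the simple trend.
(B) F (period 2, group 17) vs Be (period 2, group 2): the stated order agrees with the simple trend.
(C) F (period 2, group 17) vs In (period 5, group 13): the stated order agrees with the simple trend.
(D) Si (period 3, group 14) vs Pb (period 6, group 14): the stated order agrees with the simple trend.
The exception is (A): Se (4p⁴) ionizes more easily than half-filled As (4p³).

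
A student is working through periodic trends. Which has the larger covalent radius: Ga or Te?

Ga is in period 4, group 13; Te is in period 5, group 16.
Across a period the added protons contract the valence shell; down a group each new principal shell makes the atom larger.
Here both period and group differ, so the two effects have to be weighed against each other.
Te > Ga: period and group pull opposite ways; the down-group shift dominates (136 vs 124 pm).
Approximate values (pm): Ga 124, Te 136.
So Te has the larger covalent radius (Te > Ga).

Te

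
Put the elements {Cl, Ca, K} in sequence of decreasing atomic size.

K > Ca > Cl

Cl is in period 3, group 17; K is in period 4, group 1; Ca is in period 4, group 2.
Atomic radius shrinks across a period as nuclear charge pulls the same shell inward, and grows down a group as new shells are added.
These span different periods and groups, so the two trends combine.
Ca > Cl: relative to Cl, both the across-period and down-group shifts push Ca's atomic radius up.
K > Ca: both are in period 4; the period trend gives K the larger value.
For reference (pm): Cl 99, K 196, Ca 171.
So from largest to smallest: K > Ca > Cl.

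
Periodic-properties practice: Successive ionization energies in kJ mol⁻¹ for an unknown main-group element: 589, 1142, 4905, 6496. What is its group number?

Group 2

Look for the largest jump between consecutive ionization energies: IE3/IE2 ≈ 4.3, far larger than any earlier ratio.
That jump marks the point where a core electron is being removed. So the atom has 2 valence electrons.
A main-group element with 2 valence electrons is in group 2.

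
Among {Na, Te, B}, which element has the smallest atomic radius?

B is in period 2, group 13; Na is in period 3, group 1; Te is in period 5, group 16.
Across a period the added protons contract the valence shell; down a group each new principal shell makes the atom larger.
Neither a single period nor a single group — weigh both effects.
Te > B: the two effects oppose for this pair; the down-group effect wins (136 vs 85 pm).
Na > Te: period and group pull opposite ways; the across-period shift dominates (155 vs 136 pm).
Approximate values (pm): B 85, Na 155, Te 136.
The smallest atomic radius among these belongs to B.

B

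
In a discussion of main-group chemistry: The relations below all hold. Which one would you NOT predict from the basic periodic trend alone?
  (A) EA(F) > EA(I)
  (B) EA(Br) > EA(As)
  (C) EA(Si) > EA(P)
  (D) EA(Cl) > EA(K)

The general trend: electron affinity increases across a period and decreases down a group.
(A) F (period 2, group 17) vs I (period 5, group 17): the stated order agrees with the simple trend.
(B) Br (period 4, group 17) vs As (period 4, group 15): the stated order agrees with the simple trend.
(C) Si (period 3, group 14) vs P (period 3, group 15): the stated order contradicts the simple trend.
(D) Cl (period 3, group 17) vs K (period 4, group 1): the stated order agrees with the simple trend.
The exception is (C): adding an electron to P's half-filled 3p³ is unfavourable, so Si (3p²) has the more exothermic EA.

(C)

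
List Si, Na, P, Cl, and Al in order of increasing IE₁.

Removing the outermost electron gets harder across a period and easier down a group.
All lie in period 3, so first ionization energy increases left to right.
So from lowest to highest: Na < Al < Si < P < Cl.

Na < Al < Si < P < Cl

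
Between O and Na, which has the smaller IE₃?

After 2 electrons have been removed, what remains? O²⁺ still has 4 valence electrons; Na²⁺ is already 1 electron into the core.
Pulling an electron out of a noble-gas core costs far more than removing a remaining valence electron, so Na sits at the high end of IE_3.
The numbers (kJ/mol): O 5300, Na 6910.
Putting it together, IE_3: O < Na.

O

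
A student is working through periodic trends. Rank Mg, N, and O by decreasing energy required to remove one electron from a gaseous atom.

N, O, Mg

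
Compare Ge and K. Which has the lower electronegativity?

K

Atoms toward the upper right of the periodic table pull bonding electrons most strongly.
All lie in period 4, so electronegativity increases left to right.
So K has the lower electronegativity (K < Ge).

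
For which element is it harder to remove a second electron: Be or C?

C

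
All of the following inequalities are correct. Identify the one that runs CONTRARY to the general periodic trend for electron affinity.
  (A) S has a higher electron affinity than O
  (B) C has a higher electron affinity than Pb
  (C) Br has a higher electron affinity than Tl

The general trend: electron affinity increases across a period and decreases down a group.
(A) S (period 3, group 16) vs O (period 2, group 16): the stated order contradicts the simple trend.
(B) C (period 2, group 14) vs Pb (period 6, group 14): the stated order agrees with the simple trend.
(C) Br (period 4, group 17) vs Tl (period 6, group 13): the stated order agrees with the simple trend.
The exception is (A): the compact 2p subshell of O repels the added electron more than S's larger 3p does.

(A)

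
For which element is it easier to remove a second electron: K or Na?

IE_2 is the cost of taking one more electron from the +1 cation: K⁺ is the bare [Ar] core; Na⁺ is the bare [Ne] core.
All of these are removing an electron from a noble-gas core or deeper; the smaller core (lower principal quantum number) is held far more tightly, and within a period the higher nuclear charge binds the same core more tightly.
Approximate IE_2 values (kJ/mol): K 3052, Na 4562.
So the second ionization energies run K < Na.

K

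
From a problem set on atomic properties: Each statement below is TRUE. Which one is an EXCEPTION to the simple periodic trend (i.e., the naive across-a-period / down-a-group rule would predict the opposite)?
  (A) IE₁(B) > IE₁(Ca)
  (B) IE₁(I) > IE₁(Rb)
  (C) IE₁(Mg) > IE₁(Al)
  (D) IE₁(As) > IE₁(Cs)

(C)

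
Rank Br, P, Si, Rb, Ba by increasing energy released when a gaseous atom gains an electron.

Si is in period 3, group 14; P is in period 3, group 15; Br is in period 4, group 17; Rb is in period 5, group 1; Ba is in period 6, group 2.
Adding an electron releases more energy for atoms nearer the top right (short of the noble gases).
These span different periods and groups, so the two trends combine.
Rb > Ba: period and group pull opposite ways; the down-group shift dominates (47 vs 14 kJ/mol).
P > Rb: both effects reinforce here, so P is clearly the higher of the two.
Si > P: this pair runs against the simple trend — see the exception note.
Br > Si: period and group pull opposite ways; the across-period shift dominates (325 vs 134 kJ/mol).
Note the exception: Si has a higher electron affinity than P, contrary to the simple trend — adding an electron to P's half-filled 3p³ is unfavourable, so Si (3p²) has the more exothermic EA.
Tabulated electron affinity (kJ/mol): Si 134, P 72, Br 325, Rb 47, Ba 14.
So from lowest to highest: Ba < Rb < P < Si < Br.

Ba < Rb < P < Si < Br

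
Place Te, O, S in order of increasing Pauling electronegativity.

Te < S < O

Smaller atoms with higher effective nuclear charge are more electronegative.
All are in group 16, so electronegativity increases up the group.
So from lowest to highest: Te < S < O.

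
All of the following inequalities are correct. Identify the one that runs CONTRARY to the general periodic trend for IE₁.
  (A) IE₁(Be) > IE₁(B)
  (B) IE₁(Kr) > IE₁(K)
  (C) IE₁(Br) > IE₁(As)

The general trend: IE₁ increases across a period and decreases down a group.
(A) Be (period 2, group 2) vs B (period 2, group 13): the stated order contradicts the simple trend.
(B) Kr (period 4, group 18) vs K (period 4, group 1): the stated order agrees with the simple trend.
(C) Br (period 4, group 17) vs As (period 4, group 15): the stated order agrees with the simple trend.
The exception is (A): removing B's lone 2p electron is easier than breaking Be's filled 2s².

(A)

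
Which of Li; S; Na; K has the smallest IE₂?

Consider each +1 ion: Li⁺ is the bare [He] core; S⁺ still has 5 valence electrons; Na⁺ is the bare [Ne] core; K⁺ is the bare [Ar] core.
Pulling an electron out of a noble-gas core costs far more than removing a remaining valence electron, so K, Na and Li sit at the high end of IE_2.
Approximate IE_2 values (kJ/mol): Li 7298, S 2252, Na 4562, K 3052.
Overall IE_2 order: S < K < Na < Li.

S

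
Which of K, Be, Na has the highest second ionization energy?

After 1 electron has been removed, what remains? K⁺ is the bare [Ar] core; Be⁺ still has 1 valence electron; Na⁺ is the bare [Ne] core.
Core electrons are held far more tightly than valence electrons, so K and Na top the IE_2 order.
Tabulated IE_2 (kJ/mol): K 3052, Be 1757, Na 4562.
So the second ionization energies run Be < K < Na.

Na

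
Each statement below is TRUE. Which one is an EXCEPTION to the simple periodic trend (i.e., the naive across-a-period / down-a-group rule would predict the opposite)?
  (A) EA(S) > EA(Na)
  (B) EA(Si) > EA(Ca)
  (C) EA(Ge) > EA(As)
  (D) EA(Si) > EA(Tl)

The general trend: electron affinity increases across a period and decreases down a group.
(A) S (period 3, group 16) vs Na (period 3, group 1): the stated order agrees with the simple trend.
(B) Si (period 3, group 14) vs Ca (period 4, group 2): the stated order agrees with the simple trend.
(C) Ge (period 4, group 14) vs As (period 4, group 15): the stated order contradicts the simple trend.
(D) Si (period 3, group 14) vs Tl (period 6, group 13): the stated order agrees with the simple trend.
The exception is (C): adding an electron to As's half-filled 4p³ is unfavourable, so Ge (4p²) has the more exothermic EA.

(C)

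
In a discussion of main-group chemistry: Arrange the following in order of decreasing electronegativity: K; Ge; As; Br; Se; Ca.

K is in period 4, group 1; Ca is in period 4, group 2; Ge is in period 4, group 14; As is in period 4, group 15; Se is in period 4, group 16; Br is in period 4, group 17.
Atoms toward the upper right of the periodic table pull bonding electrons most strongly.
All lie in period 4, so electronegativity increases left to right.
So from highest to lowest: Br > Se > As > Ge > Ca > K.

Br > Se > As > Ge > Ca > K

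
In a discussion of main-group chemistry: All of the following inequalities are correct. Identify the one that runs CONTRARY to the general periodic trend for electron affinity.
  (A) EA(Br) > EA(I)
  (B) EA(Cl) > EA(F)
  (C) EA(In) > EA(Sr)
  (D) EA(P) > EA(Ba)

(B)

The general trend: electron affinity increases across a period and decreases down a group.
(A) Br (period 4, group 17) vs I (period 5, group 17): the stated order agrees with the simple trend.
(B) Cl (period 3, group 17) vs F (period 2, group 17): the stated order contradicts the simple trend.
(C) In (period 5, group 13) vs Sr (period 5, group 2): the stated order agrees with the simple trend.
(D) P (period 3, group 15) vs Ba (period 6, group 2): the stated order agrees with the simple trend.
The exception is (B): F's small 2p subshell makes the incoming electron feel strong e⁻–e⁻ repulsion, so Cl actually releases more energy on gaining an electron.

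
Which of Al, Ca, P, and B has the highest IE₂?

B

The second ionization energy removes an electron from the +1 ion. For each element: Al⁺ still has 2 valence electrons; Ca⁺ still has 1 valence electron; P⁺ still has 4 valence electrons; B⁺ still has 2 valence electrons.
All are still removing valence electrons, so compare the +1 ions as you would atoms: IE_2 generally rises across a period (higher Z_eff) and falls down a group (larger shell), subject to the usual subshell exceptions.
Valence configurations: Al⁺ [Ne]3s², Ca⁺ [Ar]4s¹, P⁺ [Ne]3s²3p², B⁺ [He]2s².
Approximate IE_2 values (kJ/mol): Al 1817, Ca 1145, P 1907, B 2427.
Putting it together, IE_2: Ca < Al < P < B.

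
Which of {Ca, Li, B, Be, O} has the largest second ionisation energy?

Consider each +1 ion: Ca⁺ still has 1 valence electron; Li⁺ is the bare [He] core; B⁺ still has 2 valence electrons; Be⁺ still has 1 valence electron; O⁺ still has 5 valence electrons.
Breaking into a closed-shell core is much more expensive than removing a leftover valence electron — Li has the largest IE_2 here.
Valence configurations: Ca⁺ [Ar]4s¹, B⁺ [He]2s², Be⁺ [He]2s¹, O⁺ [He]2s²2p³.
Tabulated IE_2 (kJ/mol): Ca 1145, Li 7298, B 2427, Be 1757, O 3388.
Overall IE_2 order: Ca < Be < B < O < Li.

Li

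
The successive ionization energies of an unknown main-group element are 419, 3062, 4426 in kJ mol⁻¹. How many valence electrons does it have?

Look for the largest jump between consecutive ionization energies: IE2/IE1 ≈ 7.3, far larger than any earlier ratio.
That jump marks the point where a core electron is being removed. So the atom has 1 valence electron.

1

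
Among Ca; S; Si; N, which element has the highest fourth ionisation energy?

N

The fourth ionization energy removes an electron from the +3 ion. For each element: Ca³⁺ is already 1 electron into the core; S³⁺ still has 3 valence electrons; Si³⁺ still has 1 valence electron; N³⁺ still has 2 valence electrons.
Usually core removal costs more than valence removal, but here the competition is close: a tightly held n=2 valence electron can cost more to remove than an n=3 core electron, so the actual values have to decide it.
Valence configurations: S³⁺ [Ne]3s²3p¹, Si³⁺ [Ne]3s¹, N³⁺ [He]2s².
The numbers (kJ/mol): Ca 6491, S 4556, Si 4356, N 7475.
Putting it together, IE_4: Si < S < Ca < N.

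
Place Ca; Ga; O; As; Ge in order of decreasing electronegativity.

O, As, Ge, Ga, Ca

Smaller atoms with higher effective nuclear charge are more electronegative.
These span different periods and groups, so the two trends combine.
Ga > Ca: Ga lies to the right of Ca in period 4, so the across-period effect alone puts Ga higher.
Ge > Ga: both are in period 4; the period trend gives Ge the larger value.
As > Ge: As lies to the right of Ge in period 4, so the across-period effect alone puts As higher.
O > As: relative to As, both the across-period and down-group shifts push O's electronegativity up.
Tabulated electronegativity (Pauling): O 3.44, Ca 1.00, Ga 1.81, Ge 2.01, As 2.18.
So from highest to lowest: O > As > Ge > Ga > Ca.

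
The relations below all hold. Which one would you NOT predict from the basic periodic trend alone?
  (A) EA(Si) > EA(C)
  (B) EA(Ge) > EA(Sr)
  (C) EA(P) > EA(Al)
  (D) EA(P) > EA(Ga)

(A)

The general trend: electron affinity increases across a period and decreases down a group.
(A) Si (period 3, group 14) vs C (period 2, group 14): the stated order contradicts the simple trend.
(B) Ge (period 4, group 14) vs Sr (period 5, group 2): the stated order agrees with the simple trend.
(C) P (period 3, group 15) vs Al (period 3, group 13): the stated order agrees with the simple trend.
(D) P (period 3, group 15) vs Ga (period 4, group 13): the stated order agrees with the simple trend.
The exception is (A): Si's larger, more diffuse 3p orbitals accept an added electron slightly more readily than C's compact 2p.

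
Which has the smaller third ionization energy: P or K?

Consider each +2 ion: P²⁺ still has 3 valence electrons; K²⁺ is already 1 electron into the core.
Breaking into a closed-shell core is much more expensive than removing a leftover valence electron — K has the largest IE_3 here.
The numbers (kJ/mol): P 2914, K 4420.
Overall IE_3 order: P < K.

P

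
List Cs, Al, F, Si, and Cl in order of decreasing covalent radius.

Cs > Al > Si > Cl > F

Across a period the added protons contract the valence shell; down a group each new principal shell makes the atom larger.
Here both period and group differ, so the two effects have to be weighed against each other.
Cl > F: Cl sits below F in group 17, so the down-group effect alone puts Cl larger.
Si > Cl: Si lies to the left of Cl in period 3, so the across-period effect alone puts Si larger.
Al > Si: Al lies to the left of Si in period 3, so the across-period effect alone puts Al larger.
Cs > Al: both effects reinforce here, so Cs is clearly the larger of the two.
For reference (pm): F 64, Al 126, Si 116, Cl 99, Cs 232.
So from largest to smallest: Cs > Al > Si > Cl > F.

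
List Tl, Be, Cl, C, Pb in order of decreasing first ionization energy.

Be is in period 2, group 2; C is in period 2, group 14; Cl is in period 3, group 17; Tl is in period 6, group 13; Pb is in period 6, group 14.
IE₁ increases left→right with effective nuclear charge and decreases top→bottom as the valence shell moves farther out.
These span different periods and groups, so the two trends combine.
Pb > Tl: Pb lies to the right of Tl in period 6, so the across-period effect alone puts Pb higher.
Be > Pb: the two effects oppose for this pair; the down-group effect wins (900 vs 716 kJ/mol).
C > Be: both are in period 2; the period trend gives C the larger value.
Cl > C: period and group pull opposite ways; the across-period shift dominates (1251 vs 1086 kJ/mol).
Approximate values (kJ/mol): Be 900, C 1086, Cl 1251, Tl 589, Pb 716.
So from highest to lowest: Cl > C > Be > Pb > Tl.

Cl > C > Be > Pb > Tl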